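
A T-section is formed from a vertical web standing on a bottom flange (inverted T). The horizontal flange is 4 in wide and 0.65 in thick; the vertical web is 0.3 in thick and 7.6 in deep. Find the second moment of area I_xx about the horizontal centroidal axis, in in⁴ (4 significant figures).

I_xx ≈ 31.74 in⁴

Treat the section as a set of non-overlapping primitives; coordinates are from the bounding-box lower-left.
Flange: 4 × 0.65, A = 2.6 in², y = 0.325 in, Ī = 0.0915417 in⁴.
Web: 0.3 × 7.6, A = 2.28 in², y = 4.45 in, Ī = 10.9744 in⁴.
Centroid: ȳ = ΣA·y / ΣA = 2.25225 in.
Transfer each piece to the horizontal centroidal axis using Ī + A·d² with d = y − 2.25225:
  flange: d = -1.92725 in → contributes +9.74874 in⁴
  web: d = 2.19775 in → contributes +21.987 in⁴
Total I = 31.7357 in⁴.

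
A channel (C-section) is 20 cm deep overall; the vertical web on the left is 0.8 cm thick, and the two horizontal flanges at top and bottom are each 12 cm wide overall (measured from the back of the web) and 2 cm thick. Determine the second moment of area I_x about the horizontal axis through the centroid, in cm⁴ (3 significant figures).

I_x ≈ 4180 cm⁴

Split into non-overlapping primitives; take the origin at the lower-left of the bounding box.
Web: 0.8 × 20, A = 16 cm², y = 10 cm, Ī = 533.33 cm⁴.
Top flange (beyond web): 11.2 × 2, A = 22.4 cm², y = 19 cm, Ī = 7.4667 cm⁴.
Bottom flange (beyond web): 11.2 × 2, A = 22.4 cm², y = 1 cm, Ī = 7.4667 cm⁴.
By symmetry the centroid is at mid-height, ȳ = 10 cm.
Transfer each piece to the horizontal axis through the centroid using Ī + A·d² with d = y − 10:
  web: d = 0 cm → contributes +533.33 cm⁴
  top flange (beyond web): d = 9 cm → contributes +1821.9 cm⁴
  bottom flange (beyond web): d = -9 cm → contributes +1821.9 cm⁴
Total I = 4177.1 cm⁴.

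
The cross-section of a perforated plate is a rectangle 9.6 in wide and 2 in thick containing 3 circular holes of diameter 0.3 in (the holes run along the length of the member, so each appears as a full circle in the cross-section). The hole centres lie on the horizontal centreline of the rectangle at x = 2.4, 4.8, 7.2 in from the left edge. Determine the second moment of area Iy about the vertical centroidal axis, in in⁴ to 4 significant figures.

Decompose the section into non-overlapping parts with the origin at the bottom-left of its bounding rectangle.
Plate: 9.6 × 2, A = 19.2 in², x = 4.8 in, Ī = 147.456 in⁴.
Hole 1 (subtracted): ⌀0.3, A = 0.0706858 in², x = 2.4 in, Ī = 0.000397608 in⁴.
Hole 2 (subtracted): ⌀0.3, A = 0.0706858 in², x = 4.8 in, Ī = 0.000397608 in⁴.
Hole 3 (subtracted): ⌀0.3, A = 0.0706858 in², x = 7.2 in, Ī = 0.000397608 in⁴.
By symmetry the centroid is at mid-width, x̄ = 4.8 in.
Transfer each piece to the vertical centroidal axis using Ī + A·d² with d = x − 4.8:
  plate: d = 0 in → contributes +147.456 in⁴
  hole 1: d = -2.4 in → contributes −0.407548 in⁴
  hole 2: d = 0 in → contributes −0.000397608 in⁴
  hole 3: d = 2.4 in → contributes −0.407548 in⁴
Total I = 146.641 in⁴.

Iy ≈ 146.6 in⁴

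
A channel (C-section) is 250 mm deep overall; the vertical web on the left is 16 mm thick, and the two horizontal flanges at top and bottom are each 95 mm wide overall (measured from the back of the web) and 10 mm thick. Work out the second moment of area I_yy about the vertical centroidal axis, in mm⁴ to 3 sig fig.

Treat the section as a set of non-overlapping primitives; coordinates are from the bounding-box lower-left.
Web: 16 × 250, A = 4 000 mm², x = 8 mm, Ī = 85 333 mm⁴.
Top flange (beyond web): 79 × 10, A = 790 mm², x = 55.5 mm, Ī = 410 866 mm⁴.
Bottom flange (beyond web): 79 × 10, A = 790 mm², x = 55.5 mm, Ī = 410 866 mm⁴.
Centroid: x̄ = ΣA·x / ΣA = 21.45 mm.
Transfer each piece to the vertical centroidal axis using Ī + A·d² with d = x − 21.45:
  web: d = -13.45 mm → contributes +808 924 mm⁴
  top flange (beyond web): d = 34.05 mm → contributes +1 326 803 mm⁴
  bottom flange (beyond web): d = 34.05 mm → contributes +1 326 803 mm⁴
Total I = 3 462 531 mm⁴.

I_yy ≈ 3.46 × 10⁶ mm⁴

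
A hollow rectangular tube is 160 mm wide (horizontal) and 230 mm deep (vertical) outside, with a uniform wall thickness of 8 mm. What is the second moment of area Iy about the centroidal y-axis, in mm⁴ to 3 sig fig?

Break the section into simple shapes (no overlaps), measuring from the bottom-left corner of the bounding box.
Outer rectangle: 160 × 230, A = 36 800 mm², x = 80 mm, Ī = 78 506 667 mm⁴.
Inner void (subtracted): 144 × 214, A = 30 816 mm², x = 80 mm, Ī = 53 250 048 mm⁴.
By symmetry the centroid is at mid-width, x̄ = 80 mm.
All pieces are centred on the centroidal y-axis, so I = ΣĪ (holes subtracted) = 25 256 619 mm⁴.

Iy ≈ 2.53 × 10⁷ mm⁴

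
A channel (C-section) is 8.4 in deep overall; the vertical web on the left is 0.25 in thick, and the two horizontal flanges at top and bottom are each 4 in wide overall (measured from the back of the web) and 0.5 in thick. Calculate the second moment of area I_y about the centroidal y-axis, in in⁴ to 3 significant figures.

Split into non-overlapping primitives; take the origin at the lower-left of the bounding box.
Web: 0.25 × 8.4, A = 2.1 in², x = 0.125 in, Ī = 0.010938 in⁴.
Top flange (beyond web): 3.75 × 0.5, A = 1.875 in², x = 2.125 in, Ī = 2.1973 in⁴.
Bottom flange (beyond web): 3.75 × 0.5, A = 1.875 in², x = 2.125 in, Ī = 2.1973 in⁴.
Centroid: x̄ = ΣA·x / ΣA = 1.4071 in.
Transfer each piece to the centroidal y-axis using Ī + A·d² with d = x − 1.4071:
  web: d = -1.2821 in → contributes +3.4626 in⁴
  top flange (beyond web): d = 0.71795 in → contributes +3.1637 in⁴
  bottom flange (beyond web): d = 0.71795 in → contributes +3.1637 in⁴
Total I = 9.7901 in⁴.

I_y ≈ 9.79 in⁴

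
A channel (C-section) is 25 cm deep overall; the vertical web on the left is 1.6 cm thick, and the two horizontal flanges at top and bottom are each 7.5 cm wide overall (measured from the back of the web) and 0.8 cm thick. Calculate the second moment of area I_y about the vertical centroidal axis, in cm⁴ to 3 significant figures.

I_y ≈ 143 cm⁴

Break the section into simple shapes (no overlaps), measuring from the bottom-left corner of the bounding box.
Web: 1.6 × 25, A = 40 cm², x = 0.8 cm, Ī = 8.5333 cm⁴.
Top flange (beyond web): 5.9 × 0.8, A = 4.72 cm², x = 4.55 cm, Ī = 13.692 cm⁴.
Bottom flange (beyond web): 5.9 × 0.8, A = 4.72 cm², x = 4.55 cm, Ī = 13.692 cm⁴.
Centroid: x̄ = ΣA·x / ΣA = 1.516 cm.
Transfer each piece to the vertical centroidal axis using Ī + A·d² with d = x − 1.516:
  web: d = -0.71602 cm → contributes +29.041 cm⁴
  top flange (beyond web): d = 3.034 cm → contributes +57.14 cm⁴
  bottom flange (beyond web): d = 3.034 cm → contributes +57.14 cm⁴
Total I = 143.32 cm⁴.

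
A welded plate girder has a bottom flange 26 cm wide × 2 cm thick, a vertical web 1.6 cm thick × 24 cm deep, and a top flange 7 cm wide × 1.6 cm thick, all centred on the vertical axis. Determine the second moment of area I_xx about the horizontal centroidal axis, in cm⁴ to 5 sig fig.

Break the section into simple shapes (no overlaps), measuring from the bottom-left corner of the bounding box.
Bottom plate: 26 × 2, A = 52 cm², y = 1 cm, Ī = 17.33333 cm⁴.
Web plate: 1.6 × 24, A = 38.4 cm², y = 14 cm, Ī = 1843.2 cm⁴.
Top plate: 7 × 1.6, A = 11.2 cm², y = 26.8 cm, Ī = 2.389333 cm⁴.
Centroid: ȳ = ΣA·y / ΣA = 8.75748 cm.
Transfer each piece to the horizontal centroidal axis using Ī + A·d² with d = y − 8.75748:
  bottom plate: d = -7.75748 cm → contributes +3146.615 cm⁴
  web plate: d = 5.24252 cm → contributes +2898.586 cm⁴
  top plate: d = 18.04252 cm → contributes +3648.354 cm⁴
Total I = 9693.555 cm⁴.

I_xx ≈ 9693.6 cm⁴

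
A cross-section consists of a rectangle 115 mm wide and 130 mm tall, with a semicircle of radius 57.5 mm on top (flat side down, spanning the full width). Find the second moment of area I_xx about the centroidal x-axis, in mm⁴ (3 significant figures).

I_xx ≈ 5.31 × 10⁷ mm⁴

Break the section into simple shapes (no overlaps), measuring from the bottom-left corner of the bounding box.
Rectangular body: 115 × 130, A = 14 950 mm², y = 65 mm, Ī = 21 054 583 mm⁴.
Semicircular cap: semicircle r = 57.5, A = 5193.4 mm², y = 154.4 mm, Ī = 1 199 785 mm⁴.
Centroid: ȳ = ΣA·y / ΣA = 88.05 mm.
Transfer each piece to the centroidal x-axis using Ī + A·d² with d = y − 88.05:
  rectangular body: d = -23.05 mm → contributes +28 997 799 mm⁴
  semicircular cap: d = 66.353 mm → contributes +24 065 353 mm⁴
Total I = 53 063 152 mm⁴.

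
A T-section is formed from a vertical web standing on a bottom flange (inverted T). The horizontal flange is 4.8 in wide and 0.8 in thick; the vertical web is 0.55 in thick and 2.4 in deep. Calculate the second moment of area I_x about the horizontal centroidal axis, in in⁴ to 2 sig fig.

I_x ≈ 3.4 in⁴

Treat the section as a set of non-overlapping primitives; coordinates are from the bounding-box lower-left.
Flange: 4.8 × 0.8, A = 3.84 in², y = 0.4 in, Ī = 0.2048 in⁴.
Web: 0.55 × 2.4, A = 1.32 in², y = 2 in, Ī = 0.6336 in⁴.
Centroid: ȳ = ΣA·y / ΣA = 0.8093 in.
Transfer each piece to the horizontal centroidal axis using Ī + A·d² with d = y − 0.8093:
  flange: d = -0.4093 in → contributes +0.8481 in⁴
  web: d = 1.191 in → contributes +2.505 in⁴
Total I = 3.353 in⁴.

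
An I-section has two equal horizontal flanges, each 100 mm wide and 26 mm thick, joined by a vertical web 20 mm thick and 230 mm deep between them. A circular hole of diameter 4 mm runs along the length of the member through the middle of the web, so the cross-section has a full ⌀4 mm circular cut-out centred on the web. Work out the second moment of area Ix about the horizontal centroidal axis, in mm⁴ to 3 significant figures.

Ix ≈ 1.06 × 10⁸ mm⁴

Treat the section as a set of non-overlapping primitives; coordinates are from the bounding-box lower-left.
Bottom flange: 100 × 26, A = 2 600 mm², y = 13 mm, Ī = 146 467 mm⁴.
Web: 20 × 230, A = 4 600 mm², y = 141 mm, Ī = 20 278 333 mm⁴.
Top flange: 100 × 26, A = 2 600 mm², y = 269 mm, Ī = 146 467 mm⁴.
Hole (subtracted): ⌀4, A = 12.566 mm², y = 141 mm, Ī = 12.566 mm⁴.
By symmetry the centroid is at mid-height, ȳ = 141 mm.
Transfer each piece to the horizontal centroidal axis using Ī + A·d² with d = y − 141:
  bottom flange: d = -128 mm → contributes +42 744 867 mm⁴
  web: d = 0 mm → contributes +20 278 333 mm⁴
  top flange: d = 128 mm → contributes +42 744 867 mm⁴
  hole: d = 0 mm → contributes −12.566 mm⁴
Total I = 105 768 054 mm⁴.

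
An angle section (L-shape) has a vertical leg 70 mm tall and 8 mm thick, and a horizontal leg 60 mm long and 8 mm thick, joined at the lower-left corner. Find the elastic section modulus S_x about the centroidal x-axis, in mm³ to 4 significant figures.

S_x ≈ 9546 mm³

Split into non-overlapping primitives; take the origin at the lower-left of the bounding box.
Vertical leg: 8 × 70, A = 560 mm², y = 35 mm, Ī = 228 667 mm⁴.
Horizontal leg (remainder): 52 × 8, A = 416 mm², y = 4 mm, Ī = 2218.67 mm⁴.
Centroid: ȳ = ΣA·y / ΣA = 21.7869 mm.
Transfer each piece to the centroidal x-axis using Ī + A·d² with d = y − 21.7869:
  vertical leg: d = 13.2131 mm → contributes +326 435 mm⁴
  horizontal leg (remainder): d = -17.7869 mm → contributes +133 830 mm⁴
Total I = 460 265 mm⁴.
Extreme fibre distance c = 48.2131 mm; S = I/c = 9546.47 mm³.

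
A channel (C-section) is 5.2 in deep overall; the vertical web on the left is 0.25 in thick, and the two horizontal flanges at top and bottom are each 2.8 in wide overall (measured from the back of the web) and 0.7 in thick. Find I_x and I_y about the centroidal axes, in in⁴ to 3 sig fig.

I_x ≈ 21.1 in⁴, I_y ≈ 3.81 in⁴

Decompose the section into non-overlapping parts with the origin at the bottom-left of its bounding rectangle.
Web: 0.25 × 5.2, A = 1.3 in², y = 2.6 in, Ī = 2.9293 in⁴.
Top flange (beyond web): 2.55 × 0.7, A = 1.785 in², y = 4.85 in, Ī = 0.072888 in⁴.
Bottom flange (beyond web): 2.55 × 0.7, A = 1.785 in², y = 0.35 in, Ī = 0.072888 in⁴.
By symmetry the centroid is at mid-height, ȳ = 2.6 in.
Transfer each piece to the centroidal x-axis using Ī + A·d² with d = y − 2.6:
  web: d = 0 in → contributes +2.9293 in⁴
  top flange (beyond web): d = 2.25 in → contributes +9.1095 in⁴
  bottom flange (beyond web): d = -2.25 in → contributes +9.1095 in⁴
Total I = 21.148 in⁴.
For the y-axis: x̄ = 1.1513 in.
Repeating about the centroidal y-axis gives I_y = 3.8091 in⁴.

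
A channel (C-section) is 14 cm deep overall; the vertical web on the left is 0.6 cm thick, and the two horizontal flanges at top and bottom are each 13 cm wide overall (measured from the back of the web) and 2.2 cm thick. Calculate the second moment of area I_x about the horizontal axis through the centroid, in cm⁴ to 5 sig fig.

Decompose the section into non-overlapping parts with the origin at the bottom-left of its bounding rectangle.
Web: 0.6 × 14, A = 8.4 cm², y = 7 cm, Ī = 137.2 cm⁴.
Top flange (beyond web): 12.4 × 2.2, A = 27.28 cm², y = 12.9 cm, Ī = 11.00293 cm⁴.
Bottom flange (beyond web): 12.4 × 2.2, A = 27.28 cm², y = 1.1 cm, Ī = 11.00293 cm⁴.
By symmetry the centroid is at mid-height, ȳ = 7 cm.
Transfer each piece to the horizontal axis through the centroid using Ī + A·d² with d = y − 7:
  web: d = 0 cm → contributes +137.2 cm⁴
  top flange (beyond web): d = 5.9 cm → contributes +960.6197 cm⁴
  bottom flange (beyond web): d = -5.9 cm → contributes +960.6197 cm⁴
Total I = 2058.439 cm⁴.

I_x ≈ 2058.4 cm⁴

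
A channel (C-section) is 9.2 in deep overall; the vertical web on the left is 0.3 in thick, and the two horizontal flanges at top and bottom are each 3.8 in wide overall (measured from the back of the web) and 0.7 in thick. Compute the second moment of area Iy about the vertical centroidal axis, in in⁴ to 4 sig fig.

Decompose the section into non-overlapping parts with the origin at the bottom-left of its bounding rectangle.
Web: 0.3 × 9.2, A = 2.76 in², x = 0.15 in, Ī = 0.0207 in⁴.
Top flange (beyond web): 3.5 × 0.7, A = 2.45 in², x = 2.05 in, Ī = 2.50104 in⁴.
Bottom flange (beyond web): 3.5 × 0.7, A = 2.45 in², x = 2.05 in, Ī = 2.50104 in⁴.
Centroid: x̄ = ΣA·x / ΣA = 1.3654 in.
Transfer each piece to the vertical centroidal axis using Ī + A·d² with d = x − 1.3654:
  web: d = -1.2154 in → contributes +4.0978 in⁴
  top flange (beyond web): d = 0.684595 in → contributes +3.64928 in⁴
  bottom flange (beyond web): d = 0.684595 in → contributes +3.64928 in⁴
Total I = 11.3964 in⁴.

Iy ≈ 11.40 in⁴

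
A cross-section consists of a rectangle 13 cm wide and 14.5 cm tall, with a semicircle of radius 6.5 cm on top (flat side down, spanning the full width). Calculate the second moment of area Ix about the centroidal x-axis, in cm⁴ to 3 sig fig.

Decompose the section into non-overlapping parts with the origin at the bottom-left of its bounding rectangle.
Rectangular body: 13 × 14.5, A = 188.5 cm², y = 7.25 cm, Ī = 3302.7 cm⁴.
Semicircular cap: semicircle r = 6.5, A = 66.366 cm², y = 17.259 cm, Ī = 195.92 cm⁴.
Centroid: ȳ = ΣA·y / ΣA = 9.8562 cm.
Transfer each piece to the centroidal x-axis using Ī + A·d² with d = y − 9.8562:
  rectangular body: d = -2.6062 cm → contributes +4 583 cm⁴
  semicircular cap: d = 7.4025 cm → contributes +3832.6 cm⁴
Total I = 8415.6 cm⁴.

Ix ≈ 8420 cm⁴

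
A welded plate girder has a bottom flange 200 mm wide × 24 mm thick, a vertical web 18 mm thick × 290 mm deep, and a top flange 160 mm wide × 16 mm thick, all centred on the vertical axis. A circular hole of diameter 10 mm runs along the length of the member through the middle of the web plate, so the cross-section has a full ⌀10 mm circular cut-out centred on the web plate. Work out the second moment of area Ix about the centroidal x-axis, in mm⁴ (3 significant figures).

Ix ≈ 2.05 × 10⁸ mm⁴

Decompose the section into non-overlapping parts with the origin at the bottom-left of its bounding rectangle.
Bottom plate: 200 × 24, A = 4 800 mm², y = 12 mm, Ī = 230 400 mm⁴.
Web plate: 18 × 290, A = 5 220 mm², y = 169 mm, Ī = 36 583 500 mm⁴.
Top plate: 160 × 16, A = 2 560 mm², y = 322 mm, Ī = 54 613 mm⁴.
Hole (subtracted): ⌀10, A = 78.54 mm², y = 169 mm, Ī = 490.87 mm⁴.
Centroid: ȳ = ΣA·y / ΣA = 140.05 mm.
Transfer each piece to the centroidal x-axis using Ī + A·d² with d = y − 140.05:
  bottom plate: d = -128.05 mm → contributes +78 934 784 mm⁴
  web plate: d = 28.95 mm → contributes +40 958 461 mm⁴
  top plate: d = 181.95 mm → contributes +84 805 671 mm⁴
  hole: d = 28.95 mm → contributes −66 316 mm⁴
Total I = 204 632 599 mm⁴.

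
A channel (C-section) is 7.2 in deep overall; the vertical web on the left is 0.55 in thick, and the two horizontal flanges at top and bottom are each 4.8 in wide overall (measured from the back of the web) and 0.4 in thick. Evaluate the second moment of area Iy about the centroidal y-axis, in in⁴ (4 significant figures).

Iy ≈ 15.75 in⁴

Decompose the section into non-overlapping parts with the origin at the bottom-left of its bounding rectangle.
Web: 0.55 × 7.2, A = 3.96 in², x = 0.275 in, Ī = 0.099825 in⁴.
Top flange (beyond web): 4.25 × 0.4, A = 1.7 in², x = 2.675 in, Ī = 2.55885 in⁴.
Bottom flange (beyond web): 4.25 × 0.4, A = 1.7 in², x = 2.675 in, Ī = 2.55885 in⁴.
Centroid: x̄ = ΣA·x / ΣA = 1.3837 in.
Transfer each piece to the centroidal y-axis using Ī + A·d² with d = x − 1.3837:
  web: d = -1.1087 in → contributes +4.96748 in⁴
  top flange (beyond web): d = 1.2913 in → contributes +5.39355 in⁴
  bottom flange (beyond web): d = 1.2913 in → contributes +5.39355 in⁴
Total I = 15.7546 in⁴.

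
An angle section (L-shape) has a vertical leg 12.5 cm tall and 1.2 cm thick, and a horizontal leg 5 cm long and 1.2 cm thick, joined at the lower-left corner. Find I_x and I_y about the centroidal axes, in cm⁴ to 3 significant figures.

I_x ≈ 307 cm⁴, I_y ≈ 29.1 cm⁴

Treat the section as a set of non-overlapping primitives; coordinates are from the bounding-box lower-left.
Vertical leg: 1.2 × 12.5, A = 15 cm², y = 6.25 cm, Ī = 195.31 cm⁴.
Horizontal leg (remainder): 3.8 × 1.2, A = 4.56 cm², y = 0.6 cm, Ī = 0.5472 cm⁴.
Centroid: ȳ = ΣA·y / ΣA = 4.9328 cm.
Transfer each piece to the centroidal x-axis using Ī + A·d² with d = y − 4.9328:
  vertical leg: d = 1.3172 cm → contributes +221.34 cm⁴
  horizontal leg (remainder): d = -4.3328 cm → contributes +86.154 cm⁴
Total I = 307.49 cm⁴.
For the y-axis: x̄ = 1.1828 cm.
Repeating about the centroidal y-axis gives I_y = 29.143 cm⁴.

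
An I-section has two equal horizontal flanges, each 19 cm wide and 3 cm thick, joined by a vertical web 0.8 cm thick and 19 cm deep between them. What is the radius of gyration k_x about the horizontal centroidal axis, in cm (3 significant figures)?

k_x ≈ 10.5 cm

Decompose the section into non-overlapping parts with the origin at the bottom-left of its bounding rectangle.
Bottom flange: 19 × 3, A = 57 cm², y = 1.5 cm, Ī = 42.75 cm⁴.
Web: 0.8 × 19, A = 15.2 cm², y = 12.5 cm, Ī = 457.27 cm⁴.
Top flange: 19 × 3, A = 57 cm², y = 23.5 cm, Ī = 42.75 cm⁴.
By symmetry the centroid is at mid-height, ȳ = 12.5 cm.
Transfer each piece to the horizontal centroidal axis using Ī + A·d² with d = y − 12.5:
  bottom flange: d = -11 cm → contributes +6939.8 cm⁴
  web: d = 0 cm → contributes +457.27 cm⁴
  top flange: d = 11 cm → contributes +6939.8 cm⁴
Total I = 14 337 cm⁴.
Radius of gyration: k = √(I/A) = √(14 337 / 129.2) = 10.534 cm.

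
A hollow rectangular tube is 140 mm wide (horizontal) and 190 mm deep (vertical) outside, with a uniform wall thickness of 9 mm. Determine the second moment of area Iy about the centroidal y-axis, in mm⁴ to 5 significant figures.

Decompose the section into non-overlapping parts with the origin at the bottom-left of its bounding rectangle.
Outer rectangle: 140 × 190, A = 26 600 mm², x = 70 mm, Ī = 43 446 667 mm⁴.
Inner void (subtracted): 122 × 172, A = 20 984 mm², x = 70 mm, Ī = 26 027 155 mm⁴.
By symmetry the centroid is at mid-width, x̄ = 70 mm.
All pieces are centred on the centroidal y-axis, so I = ΣĪ (holes subtracted) = 17 419 512 mm⁴.

Iy ≈ 1.7420 × 10⁷ mm⁴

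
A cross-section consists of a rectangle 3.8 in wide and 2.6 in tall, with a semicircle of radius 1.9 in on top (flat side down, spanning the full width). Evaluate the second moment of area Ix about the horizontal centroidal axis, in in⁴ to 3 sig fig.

Ix ≈ 23.0 in⁴

Split into non-overlapping primitives; take the origin at the lower-left of the bounding box.
Rectangular body: 3.8 × 2.6, A = 9.88 in², y = 1.3 in, Ī = 5.5657 in⁴.
Semicircular cap: semicircle r = 1.9, A = 5.6706 in², y = 3.4064 in, Ī = 1.4304 in⁴.
Centroid: ȳ = ΣA·y / ΣA = 2.0681 in.
Transfer each piece to the horizontal centroidal axis using Ī + A·d² with d = y − 2.0681:
  rectangular body: d = -0.7681 in → contributes +11.395 in⁴
  semicircular cap: d = 1.3383 in → contributes +11.586 in⁴
Total I = 22.981 in⁴.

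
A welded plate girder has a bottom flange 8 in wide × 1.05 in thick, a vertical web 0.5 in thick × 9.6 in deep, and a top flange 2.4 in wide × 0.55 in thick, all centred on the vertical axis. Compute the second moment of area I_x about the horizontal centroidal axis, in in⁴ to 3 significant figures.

I_x ≈ 210 in⁴

Decompose the section into non-overlapping parts with the origin at the bottom-left of its bounding rectangle.
Bottom plate: 8 × 1.05, A = 8.4 in², y = 0.525 in, Ī = 0.77175 in⁴.
Web plate: 0.5 × 9.6, A = 4.8 in², y = 5.85 in, Ī = 36.864 in⁴.
Top plate: 2.4 × 0.55, A = 1.32 in², y = 10.925 in, Ī = 0.033275 in⁴.
Centroid: ȳ = ΣA·y / ΣA = 3.2308 in.
Transfer each piece to the horizontal centroidal axis using Ī + A·d² with d = y − 3.2308:
  bottom plate: d = -2.7058 in → contributes +62.27 in⁴
  web plate: d = 2.6192 in → contributes +69.793 in⁴
  top plate: d = 7.6942 in → contributes +78.179 in⁴
Total I = 210.24 in⁴.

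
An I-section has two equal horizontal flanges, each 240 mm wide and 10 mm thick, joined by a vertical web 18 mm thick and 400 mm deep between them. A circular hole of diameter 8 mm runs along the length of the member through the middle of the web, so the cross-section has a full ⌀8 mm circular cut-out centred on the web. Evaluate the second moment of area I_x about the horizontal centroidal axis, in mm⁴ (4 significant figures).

I_x ≈ 2.978 × 10⁸ mm⁴

Treat the section as a set of non-overlapping primitives; coordinates are from the bounding-box lower-left.
Bottom flange: 240 × 10, A = 2 400 mm², y = 5 mm, Ī = 20 000 mm⁴.
Web: 18 × 400, A = 7 200 mm², y = 210 mm, Ī = 96 000 000 mm⁴.
Top flange: 240 × 10, A = 2 400 mm², y = 415 mm, Ī = 20 000 mm⁴.
Hole (subtracted): ⌀8, A = 50.2655 mm², y = 210 mm, Ī = 201.062 mm⁴.
By symmetry the centroid is at mid-height, ȳ = 210 mm.
Transfer each piece to the horizontal centroidal axis using Ī + A·d² with d = y − 210:
  bottom flange: d = -205 mm → contributes +100 880 000 mm⁴
  web: d = 0 mm → contributes +96 000 000 mm⁴
  top flange: d = 205 mm → contributes +100 880 000 mm⁴
  hole: d = 0 mm → contributes −201.062 mm⁴
Total I = 297 759 799 mm⁴.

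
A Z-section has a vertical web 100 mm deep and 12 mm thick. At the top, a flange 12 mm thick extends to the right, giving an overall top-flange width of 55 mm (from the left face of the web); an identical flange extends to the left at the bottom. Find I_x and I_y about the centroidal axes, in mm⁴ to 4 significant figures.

I_x ≈ 3.010 × 10⁶ mm⁴, I_y ≈ 9.539 × 10⁵ mm⁴

Split into non-overlapping primitives; take the origin at the lower-left of the bounding box.
Web: 12 × 100, A = 1 200 mm², y = 50 mm, Ī = 1 000 000 mm⁴.
Top flange (beyond web): 43 × 12, A = 516 mm², y = 94 mm, Ī = 6 192 mm⁴.
Bottom flange (beyond web): 43 × 12, A = 516 mm², y = 6 mm, Ī = 6 192 mm⁴.
Centroid: ȳ = ΣA·y / ΣA = 50 mm.
Transfer each piece to the centroidal x-axis using Ī + A·d² with d = y − 50:
  web: d = 0 mm → contributes +1 000 000 mm⁴
  top flange (beyond web): d = 44 mm → contributes +1 005 168 mm⁴
  bottom flange (beyond web): d = -44 mm → contributes +1 005 168 mm⁴
Total I = 3 010 336 mm⁴.
For the y-axis: x̄ = 49 mm.
Repeating about the centroidal y-axis gives I_y = 953 864 mm⁴.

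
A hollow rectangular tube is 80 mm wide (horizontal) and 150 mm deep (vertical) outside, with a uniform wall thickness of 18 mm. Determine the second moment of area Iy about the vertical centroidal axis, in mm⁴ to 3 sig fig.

Iy ≈ 5.59 × 10⁶ mm⁴

Break the section into simple shapes (no overlaps), measuring from the bottom-left corner of the bounding box.
Outer rectangle: 80 × 150, A = 12 000 mm², x = 40 mm, Ī = 6 400 000 mm⁴.
Inner void (subtracted): 44 × 114, A = 5 016 mm², x = 40 mm, Ī = 809 248 mm⁴.
By symmetry the centroid is at mid-width, x̄ = 40 mm.
All pieces are centred on the vertical centroidal axis, so I = ΣĪ (holes subtracted) = 5 590 752 mm⁴.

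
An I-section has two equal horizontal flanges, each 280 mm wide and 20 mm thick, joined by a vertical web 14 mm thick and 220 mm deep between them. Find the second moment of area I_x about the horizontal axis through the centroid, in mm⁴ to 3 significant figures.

I_x ≈ 1.74 × 10⁸ mm⁴

Decompose the section into non-overlapping parts with the origin at the bottom-left of its bounding rectangle.
Bottom flange: 280 × 20, A = 5 600 mm², y = 10 mm, Ī = 186 667 mm⁴.
Web: 14 × 220, A = 3 080 mm², y = 130 mm, Ī = 12 422 667 mm⁴.
Top flange: 280 × 20, A = 5 600 mm², y = 250 mm, Ī = 186 667 mm⁴.
By symmetry the centroid is at mid-height, ȳ = 130 mm.
Transfer each piece to the horizontal axis through the centroid using Ī + A·d² with d = y − 130:
  bottom flange: d = -120 mm → contributes +80 826 667 mm⁴
  web: d = 0 mm → contributes +12 422 667 mm⁴
  top flange: d = 120 mm → contributes +80 826 667 mm⁴
Total I = 174 076 000 mm⁴.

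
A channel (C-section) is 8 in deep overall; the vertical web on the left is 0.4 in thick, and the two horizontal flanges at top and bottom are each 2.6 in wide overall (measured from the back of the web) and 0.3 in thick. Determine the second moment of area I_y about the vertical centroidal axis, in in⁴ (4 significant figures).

Break the section into simple shapes (no overlaps), measuring from the bottom-left corner of the bounding box.
Web: 0.4 × 8, A = 3.2 in², x = 0.2 in, Ī = 0.0426667 in⁴.
Top flange (beyond web): 2.2 × 0.3, A = 0.66 in², x = 1.5 in, Ī = 0.2662 in⁴.
Bottom flange (beyond web): 2.2 × 0.3, A = 0.66 in², x = 1.5 in, Ī = 0.2662 in⁴.
Centroid: x̄ = ΣA·x / ΣA = 0.579646 in.
Transfer each piece to the vertical centroidal axis using Ī + A·d² with d = x − 0.579646:
  web: d = -0.379646 in → contributes +0.503886 in⁴
  top flange (beyond web): d = 0.920354 in → contributes +0.825254 in⁴
  bottom flange (beyond web): d = 0.920354 in → contributes +0.825254 in⁴
Total I = 2.15439 in⁴.

I_y ≈ 2.154 in⁴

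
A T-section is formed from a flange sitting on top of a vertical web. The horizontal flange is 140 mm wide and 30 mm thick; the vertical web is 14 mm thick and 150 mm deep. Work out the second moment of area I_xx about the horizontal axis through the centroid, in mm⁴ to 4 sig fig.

Decompose the section into non-overlapping parts with the origin at the bottom-left of its bounding rectangle.
Flange: 140 × 30, A = 4 200 mm², y = 165 mm, Ī = 315 000 mm⁴.
Web: 14 × 150, A = 2 100 mm², y = 75 mm, Ī = 3 937 500 mm⁴.
Centroid: ȳ = ΣA·y / ΣA = 135 mm.
Transfer each piece to the horizontal axis through the centroid using Ī + A·d² with d = y − 135:
  flange: d = 30 mm → contributes +4 095 000 mm⁴
  web: d = -60 mm → contributes +11 497 500 mm⁴
Total I = 15 592 500 mm⁴.

I_xx ≈ 1.559 × 10⁷ mm⁴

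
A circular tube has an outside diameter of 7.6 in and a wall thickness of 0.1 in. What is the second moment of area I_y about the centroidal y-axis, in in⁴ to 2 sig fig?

Split into non-overlapping primitives; take the origin at the lower-left of the bounding box.
Outer circle: ⌀7.6, A = 45.36 in², x = 3.8 in, Ī = 163.8 in⁴.
Bore (subtracted): ⌀7.4, A = 43.01 in², x = 3.8 in, Ī = 147.2 in⁴.
By symmetry the centroid is at mid-width, x̄ = 3.8 in.
All pieces are centred on the centroidal y-axis, so I = ΣĪ (holes subtracted) = 16.57 in⁴.

I_y ≈ 17 in⁴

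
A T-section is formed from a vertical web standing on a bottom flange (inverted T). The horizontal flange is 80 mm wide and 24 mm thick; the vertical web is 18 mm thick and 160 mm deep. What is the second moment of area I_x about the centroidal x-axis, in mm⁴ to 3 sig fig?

Split into non-overlapping primitives; take the origin at the lower-left of the bounding box.
Flange: 80 × 24, A = 1 920 mm², y = 12 mm, Ī = 92 160 mm⁴.
Web: 18 × 160, A = 2 880 mm², y = 104 mm, Ī = 6 144 000 mm⁴.
Centroid: ȳ = ΣA·y / ΣA = 67.2 mm.
Transfer each piece to the centroidal x-axis using Ī + A·d² with d = y − 67.2:
  flange: d = -55.2 mm → contributes +5 942 477 mm⁴
  web: d = 36.8 mm → contributes +10 044 211 mm⁴
Total I = 15 986 688 mm⁴.

I_x ≈ 1.60 × 10⁷ mm⁴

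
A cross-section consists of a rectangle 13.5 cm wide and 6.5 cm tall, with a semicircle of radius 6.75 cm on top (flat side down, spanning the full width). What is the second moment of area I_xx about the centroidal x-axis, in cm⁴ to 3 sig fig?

Split into non-overlapping primitives; take the origin at the lower-left of the bounding box.
Rectangular body: 13.5 × 6.5, A = 87.75 cm², y = 3.25 cm, Ī = 308.95 cm⁴.
Semicircular cap: semicircle r = 6.75, A = 71.569 cm², y = 9.3648 cm, Ī = 227.85 cm⁴.
Centroid: ȳ = ΣA·y / ΣA = 5.9969 cm.
Transfer each piece to the centroidal x-axis using Ī + A·d² with d = y − 5.9969:
  rectangular body: d = -2.7469 cm → contributes +971.06 cm⁴
  semicircular cap: d = 3.3679 cm → contributes +1039.6 cm⁴
Total I = 2010.7 cm⁴.

I_xx ≈ 2010 cm⁴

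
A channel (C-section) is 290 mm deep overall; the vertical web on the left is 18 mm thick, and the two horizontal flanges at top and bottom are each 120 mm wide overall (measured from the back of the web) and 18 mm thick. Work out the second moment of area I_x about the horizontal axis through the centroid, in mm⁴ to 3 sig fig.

Break the section into simple shapes (no overlaps), measuring from the bottom-left corner of the bounding box.
Web: 18 × 290, A = 5 220 mm², y = 145 mm, Ī = 36 583 500 mm⁴.
Top flange (beyond web): 102 × 18, A = 1 836 mm², y = 281 mm, Ī = 49 572 mm⁴.
Bottom flange (beyond web): 102 × 18, A = 1 836 mm², y = 9 mm, Ī = 49 572 mm⁴.
By symmetry the centroid is at mid-height, ȳ = 145 mm.
Transfer each piece to the horizontal axis through the centroid using Ī + A·d² with d = y − 145:
  web: d = 0 mm → contributes +36 583 500 mm⁴
  top flange (beyond web): d = 136 mm → contributes +34 008 228 mm⁴
  bottom flange (beyond web): d = -136 mm → contributes +34 008 228 mm⁴
Total I = 104 599 956 mm⁴.

I_x ≈ 1.05 × 10⁸ mm⁴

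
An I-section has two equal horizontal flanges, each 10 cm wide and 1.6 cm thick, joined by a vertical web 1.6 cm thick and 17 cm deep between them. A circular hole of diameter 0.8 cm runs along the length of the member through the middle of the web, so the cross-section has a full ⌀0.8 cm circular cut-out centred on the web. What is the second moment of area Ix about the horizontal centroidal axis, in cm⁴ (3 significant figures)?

Ix ≈ 3430 cm⁴

Decompose the section into non-overlapping parts with the origin at the bottom-left of its bounding rectangle.
Bottom flange: 10 × 1.6, A = 16 cm², y = 0.8 cm, Ī = 3.4133 cm⁴.
Web: 1.6 × 17, A = 27.2 cm², y = 10.1 cm, Ī = 655.07 cm⁴.
Top flange: 10 × 1.6, A = 16 cm², y = 19.4 cm, Ī = 3.4133 cm⁴.
Hole (subtracted): ⌀0.8, A = 0.50265 cm², y = 10.1 cm, Ī = 0.020106 cm⁴.
By symmetry the centroid is at mid-height, ȳ = 10.1 cm.
Transfer each piece to the horizontal centroidal axis using Ī + A·d² with d = y − 10.1:
  bottom flange: d = -9.3 cm → contributes +1387.3 cm⁴
  web: d = 0 cm → contributes +655.07 cm⁴
  top flange: d = 9.3 cm → contributes +1387.3 cm⁴
  hole: d = 0 cm → contributes −0.020106 cm⁴
Total I = 3429.6 cm⁴.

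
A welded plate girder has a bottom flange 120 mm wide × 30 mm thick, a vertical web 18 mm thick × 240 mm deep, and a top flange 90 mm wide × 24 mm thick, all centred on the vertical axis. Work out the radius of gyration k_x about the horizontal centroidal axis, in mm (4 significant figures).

Treat the section as a set of non-overlapping primitives; coordinates are from the bounding-box lower-left.
Bottom plate: 120 × 30, A = 3 600 mm², y = 15 mm, Ī = 270 000 mm⁴.
Web plate: 18 × 240, A = 4 320 mm², y = 150 mm, Ī = 20 736 000 mm⁴.
Top plate: 90 × 24, A = 2 160 mm², y = 282 mm, Ī = 103 680 mm⁴.
Centroid: ȳ = ΣA·y / ΣA = 130.071 mm.
Transfer each piece to the horizontal centroidal axis using Ī + A·d² with d = y − 130.071:
  bottom plate: d = -115.071 mm → contributes +47 939 161 mm⁴
  web plate: d = 19.9286 mm → contributes +22 451 679 mm⁴
  top plate: d = 151.929 mm → contributes +49 961 428 mm⁴
Total I = 120 352 269 mm⁴.
Radius of gyration: k = √(I/A) = √(120 352 269 / 10 080) = 109.269 mm.

k_x ≈ 109.3 mm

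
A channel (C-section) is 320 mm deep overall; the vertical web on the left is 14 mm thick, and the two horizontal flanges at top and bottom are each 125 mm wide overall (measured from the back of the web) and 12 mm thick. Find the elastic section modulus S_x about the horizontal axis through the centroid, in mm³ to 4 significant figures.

Decompose the section into non-overlapping parts with the origin at the bottom-left of its bounding rectangle.
Web: 14 × 320, A = 4 480 mm², y = 160 mm, Ī = 38 229 333 mm⁴.
Top flange (beyond web): 111 × 12, A = 1 332 mm², y = 314 mm, Ī = 15 984 mm⁴.
Bottom flange (beyond web): 111 × 12, A = 1 332 mm², y = 6 mm, Ī = 15 984 mm⁴.
By symmetry the centroid is at mid-height, ȳ = 160 mm.
Transfer each piece to the horizontal axis through the centroid using Ī + A·d² with d = y − 160:
  web: d = 0 mm → contributes +38 229 333 mm⁴
  top flange (beyond web): d = 154 mm → contributes +31 605 696 mm⁴
  bottom flange (beyond web): d = -154 mm → contributes +31 605 696 mm⁴
Total I = 101 440 725 mm⁴.
Extreme fibre distance c = 160 mm; S = I/c = 634 005 mm³.

S_x ≈ 6.340 × 10⁵ mm³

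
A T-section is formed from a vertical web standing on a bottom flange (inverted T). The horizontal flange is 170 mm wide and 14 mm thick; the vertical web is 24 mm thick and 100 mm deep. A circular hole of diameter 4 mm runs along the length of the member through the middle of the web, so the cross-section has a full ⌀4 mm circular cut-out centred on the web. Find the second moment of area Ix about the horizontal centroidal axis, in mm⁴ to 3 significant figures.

Decompose the section into non-overlapping parts with the origin at the bottom-left of its bounding rectangle.
Flange: 170 × 14, A = 2 380 mm², y = 7 mm, Ī = 38 873 mm⁴.
Web: 24 × 100, A = 2 400 mm², y = 64 mm, Ī = 2 000 000 mm⁴.
Hole (subtracted): ⌀4, A = 12.566 mm², y = 64 mm, Ī = 12.566 mm⁴.
Centroid: ȳ = ΣA·y / ΣA = 35.544 mm.
Transfer each piece to the horizontal centroidal axis using Ī + A·d² with d = y − 35.544:
  flange: d = -28.544 mm → contributes +1 978 062 mm⁴
  web: d = 28.456 mm → contributes +3 943 326 mm⁴
  hole: d = 28.456 mm → contributes −10 188 mm⁴
Total I = 5 911 199 mm⁴.

Ix ≈ 5.91 × 10⁶ mm⁴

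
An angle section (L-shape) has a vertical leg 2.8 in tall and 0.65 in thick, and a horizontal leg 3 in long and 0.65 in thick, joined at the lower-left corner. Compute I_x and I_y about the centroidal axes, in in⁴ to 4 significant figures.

I_x ≈ 2.203 in⁴, I_y ≈ 2.636 in⁴

Treat the section as a set of non-overlapping primitives; coordinates are from the bounding-box lower-left.
Vertical leg: 0.65 × 2.8, A = 1.82 in², y = 1.4 in, Ī = 1.18907 in⁴.
Horizontal leg (remainder): 2.35 × 0.65, A = 1.5275 in², y = 0.325 in, Ī = 0.0537807 in⁴.
Centroid: ȳ = ΣA·y / ΣA = 0.909466 in.
Transfer each piece to the centroidal x-axis using Ī + A·d² with d = y − 0.909466:
  vertical leg: d = 0.490534 in → contributes +1.627 in⁴
  horizontal leg (remainder): d = -0.584466 in → contributes +0.575576 in⁴
Total I = 2.20258 in⁴.
For the y-axis: x̄ = 1.00947 in.
Repeating about the centroidal y-axis gives I_y = 2.63564 in⁴.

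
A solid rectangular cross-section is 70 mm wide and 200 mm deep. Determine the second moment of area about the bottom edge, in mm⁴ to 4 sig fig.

I_base ≈ 1.867 × 10⁸ mm⁴

The section: 70 × 200, A = 14 000 mm², y = 100 mm, Ī = 46 666 667 mm⁴.
Transfer it to the bottom edge using Ī + A·d² with d = y − 0:
  the section: d = 100 mm → contributes +186 666 667 mm⁴
Total I = 186 666 667 mm⁴.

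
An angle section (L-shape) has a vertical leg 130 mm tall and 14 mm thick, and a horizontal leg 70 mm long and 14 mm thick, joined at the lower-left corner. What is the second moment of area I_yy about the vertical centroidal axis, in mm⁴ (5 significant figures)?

Treat the section as a set of non-overlapping primitives; coordinates are from the bounding-box lower-left.
Vertical leg: 14 × 130, A = 1 820 mm², x = 7 mm, Ī = 29726.67 mm⁴.
Horizontal leg (remainder): 56 × 14, A = 784 mm², x = 42 mm, Ī = 204885.3 mm⁴.
Centroid: x̄ = ΣA·x / ΣA = 17.53763 mm.
Transfer each piece to the vertical centroidal axis using Ī + A·d² with d = x − 17.53763:
  vertical leg: d = -10.53763 mm → contributes +231822.6 mm⁴
  horizontal leg (remainder): d = 24.46237 mm → contributes +674036.7 mm⁴
Total I = 905859.3 mm⁴.

I_yy ≈ 9.0586 × 10⁵ mm⁴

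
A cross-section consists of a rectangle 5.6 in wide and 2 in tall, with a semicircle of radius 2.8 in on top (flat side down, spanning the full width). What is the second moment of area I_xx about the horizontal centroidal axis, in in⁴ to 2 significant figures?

Split into non-overlapping primitives; take the origin at the lower-left of the bounding box.
Rectangular body: 5.6 × 2, A = 11.2 in², y = 1 in, Ī = 3.733 in⁴.
Semicircular cap: semicircle r = 2.8, A = 12.32 in², y = 3.188 in, Ī = 6.746 in⁴.
Centroid: ȳ = ΣA·y / ΣA = 2.146 in.
Transfer each piece to the horizontal centroidal axis using Ī + A·d² with d = y − 2.146:
  rectangular body: d = -1.146 in → contributes +18.44 in⁴
  semicircular cap: d = 1.042 in → contributes +20.13 in⁴
Total I = 38.57 in⁴.

I_xx ≈ 39 in⁴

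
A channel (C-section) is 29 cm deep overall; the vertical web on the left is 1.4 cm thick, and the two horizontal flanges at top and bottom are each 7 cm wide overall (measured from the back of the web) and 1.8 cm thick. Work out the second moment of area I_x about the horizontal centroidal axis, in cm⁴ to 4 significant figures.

I_x ≈ 6580 cm⁴

Break the section into simple shapes (no overlaps), measuring from the bottom-left corner of the bounding box.
Web: 1.4 × 29, A = 40.6 cm², y = 14.5 cm, Ī = 2845.38 cm⁴.
Top flange (beyond web): 5.6 × 1.8, A = 10.08 cm², y = 28.1 cm, Ī = 2.7216 cm⁴.
Bottom flange (beyond web): 5.6 × 1.8, A = 10.08 cm², y = 0.9 cm, Ī = 2.7216 cm⁴.
By symmetry the centroid is at mid-height, ȳ = 14.5 cm.
Transfer each piece to the horizontal centroidal axis using Ī + A·d² with d = y − 14.5:
  web: d = 0 cm → contributes +2845.38 cm⁴
  top flange (beyond web): d = 13.6 cm → contributes +1867.12 cm⁴
  bottom flange (beyond web): d = -13.6 cm → contributes +1867.12 cm⁴
Total I = 6579.62 cm⁴.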